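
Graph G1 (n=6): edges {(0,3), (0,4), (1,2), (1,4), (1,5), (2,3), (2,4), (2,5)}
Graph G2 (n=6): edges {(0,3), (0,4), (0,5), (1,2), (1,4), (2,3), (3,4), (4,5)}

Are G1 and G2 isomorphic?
Yes, isomorphic

The graphs are isomorphic.
One valid mapping φ: V(G1) → V(G2): 0→2, 1→0, 2→4, 3→1, 4→3, 5→5

Verify φ preserves adjacency — for each edge of G1, its image is an edge of G2:
  (0,3) → (φ(0),φ(3)) = (1,2) ∈ E(G2) ✓
  (0,4) → (φ(0),φ(4)) = (2,3) ∈ E(G2) ✓
  (1,2) → (φ(1),φ(2)) = (0,4) ∈ E(G2) ✓
  (1,4) → (φ(1),φ(4)) = (0,3) ∈ E(G2) ✓
  (1,5) → (φ(1),φ(5)) = (0,5) ∈ E(G2) ✓
  (2,3) → (φ(2),φ(3)) = (1,4) ∈ E(G2) ✓
  (2,4) → (φ(2),φ(4)) = (3,4) ∈ E(G2) ✓
  (2,5) → (φ(2),φ(5)) = (4,5) ∈ E(G2) ✓
All 8 edges of G1 map to edges of G2, and |E(G1)| = |E(G2)| = 8, so φ is a bijection on edges as well as vertices. Hence G1 ≅ G2.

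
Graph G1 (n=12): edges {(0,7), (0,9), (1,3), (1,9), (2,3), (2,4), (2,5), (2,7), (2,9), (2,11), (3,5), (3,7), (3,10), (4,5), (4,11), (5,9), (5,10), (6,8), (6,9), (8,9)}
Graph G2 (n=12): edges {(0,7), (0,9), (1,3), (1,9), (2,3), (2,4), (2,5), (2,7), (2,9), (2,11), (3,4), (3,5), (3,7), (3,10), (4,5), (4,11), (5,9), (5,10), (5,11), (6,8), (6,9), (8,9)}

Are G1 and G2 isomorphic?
No, not isomorphic

The graphs are NOT isomorphic.

Counting edges: G1 has 20 edge(s); G2 has 22 edge(s).
Edge count is an isomorphism invariant (a bijection on vertices induces a bijection on edges), so differing edge counts rule out isomorphism.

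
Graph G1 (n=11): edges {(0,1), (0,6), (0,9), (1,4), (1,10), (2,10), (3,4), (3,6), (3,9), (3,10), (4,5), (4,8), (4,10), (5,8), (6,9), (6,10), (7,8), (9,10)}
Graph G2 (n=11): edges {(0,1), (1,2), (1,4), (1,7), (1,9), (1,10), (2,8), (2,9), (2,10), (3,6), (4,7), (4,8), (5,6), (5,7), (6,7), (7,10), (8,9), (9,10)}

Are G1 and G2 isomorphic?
Yes, isomorphic

The graphs are isomorphic.
One valid mapping φ: V(G1) → V(G2): 0→8, 1→4, 2→0, 3→10, 4→7, 5→5, 6→9, 7→3, 8→6, 9→2, 10→1

Verify φ preserves adjacency — for each edge of G1, its image is an edge of G2:
  (0,1) → (φ(0),φ(1)) = (4,8) ∈ E(G2) ✓
  (0,6) → (φ(0),φ(6)) = (8,9) ∈ E(G2) ✓
  (0,9) → (φ(0),φ(9)) = (2,8) ∈ E(G2) ✓
  (1,4) → (φ(1),φ(4)) = (4,7) ∈ E(G2) ✓
  (1,10) → (φ(1),φ(10)) = (1,4) ∈ E(G2) ✓
  (2,10) → (φ(2),φ(10)) = (0,1) ∈ E(G2) ✓
  (3,4) → (φ(3),φ(4)) = (7,10) ∈ E(G2) ✓
  (3,6) → (φ(3),φ(6)) = (9,10) ∈ E(G2) ✓
  (3,9) → (φ(3),φ(9)) = (2,10) ∈ E(G2) ✓
  (3,10) → (φ(3),φ(10)) = (1,10) ∈ E(G2) ✓
  (4,5) → (φ(4),φ(5)) = (5,7) ∈ E(G2) ✓
  (4,8) → (φ(4),φ(8)) = (6,7) ∈ E(G2) ✓
  (4,10) → (φ(4),φ(10)) = (1,7) ∈ E(G2) ✓
  (5,8) → (φ(5),φ(8)) = (5,6) ∈ E(G2) ✓
  (6,9) → (φ(6),φ(9)) = (2,9) ∈ E(G2) ✓
  (6,10) → (φ(6),φ(10)) = (1,9) ∈ E(G2) ✓
  (7,8) → (φ(7),φ(8)) = (3,6) ∈ E(G2) ✓
  (9,10) → (φ(9),φ(10)) = (1,2) ∈ E(G2) ✓
All 18 edges of G1 map to edges of G2, and |E(G1)| = |E(G2)| = 18, so φ is a bijection on edges as well as vertices. Hence G1 ≅ G2.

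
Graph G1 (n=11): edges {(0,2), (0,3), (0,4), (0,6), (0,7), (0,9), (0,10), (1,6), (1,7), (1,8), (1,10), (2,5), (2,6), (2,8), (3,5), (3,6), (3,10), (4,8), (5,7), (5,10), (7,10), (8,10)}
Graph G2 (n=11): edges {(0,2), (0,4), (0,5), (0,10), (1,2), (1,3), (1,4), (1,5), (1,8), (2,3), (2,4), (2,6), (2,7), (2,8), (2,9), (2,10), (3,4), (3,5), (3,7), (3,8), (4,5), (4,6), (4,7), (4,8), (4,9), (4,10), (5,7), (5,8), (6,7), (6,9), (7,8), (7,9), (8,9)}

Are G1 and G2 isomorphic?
No, not isomorphic

The graphs are NOT isomorphic.

Degrees in G1: deg(0)=7, deg(1)=4, deg(2)=4, deg(3)=4, deg(4)=2, deg(5)=4, deg(6)=4, deg(7)=4, deg(8)=4, deg(9)=1, deg(10)=6.
Sorted degree sequence of G1: [7, 6, 4, 4, 4, 4, 4, 4, 4, 2, 1].
Degrees in G2: deg(0)=4, deg(1)=5, deg(2)=9, deg(3)=6, deg(4)=10, deg(5)=6, deg(6)=4, deg(7)=7, deg(8)=7, deg(9)=5, deg(10)=3.
Sorted degree sequence of G2: [10, 9, 7, 7, 6, 6, 5, 5, 4, 4, 3].
The (sorted) degree sequence is an isomorphism invariant, so since G1 and G2 have different degree sequences they cannot be isomorphic.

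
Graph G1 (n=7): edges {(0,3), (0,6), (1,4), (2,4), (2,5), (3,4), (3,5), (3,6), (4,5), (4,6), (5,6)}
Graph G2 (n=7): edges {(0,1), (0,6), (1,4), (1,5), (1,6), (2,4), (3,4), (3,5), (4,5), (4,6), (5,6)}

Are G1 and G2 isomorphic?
Yes, isomorphic

The graphs are isomorphic.
One valid mapping φ: V(G1) → V(G2): 0→0, 1→2, 2→3, 3→6, 4→4, 5→5, 6→1

Verify φ preserves adjacency — for each edge of G1, its image is an edge of G2:
  (0,3) → (φ(0),φ(3)) = (0,6) ∈ E(G2) ✓
  (0,6) → (φ(0),φ(6)) = (0,1) ∈ E(G2) ✓
  (1,4) → (φ(1),φ(4)) = (2,4) ∈ E(G2) ✓
  (2,4) → (φ(2),φ(4)) = (3,4) ∈ E(G2) ✓
  (2,5) → (φ(2),φ(5)) = (3,5) ∈ E(G2) ✓
  (3,4) → (φ(3),φ(4)) = (4,6) ∈ E(G2) ✓
  (3,5) → (φ(3),φ(5)) = (5,6) ∈ E(G2) ✓
  (3,6) → (φ(3),φ(6)) = (1,6) ∈ E(G2) ✓
  (4,5) → (φ(4),φ(5)) = (4,5) ∈ E(G2) ✓
  (4,6) → (φ(4),φ(6)) = (1,4) ∈ E(G2) ✓
  (5,6) → (φ(5),φ(6)) = (1,5) ∈ E(G2) ✓
All 11 edges of G1 map to edges of G2, and |E(G1)| = |E(G2)| = 11, so φ is a bijection on edges as well as vertices. Hence G1 ≅ G2.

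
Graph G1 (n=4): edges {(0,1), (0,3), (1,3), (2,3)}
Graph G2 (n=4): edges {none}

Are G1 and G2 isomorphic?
No, not isomorphic

The graphs are NOT isomorphic.

Counting triangles (3-cliques): G1 has 1, G2 has 0.
Triangle count is an isomorphism invariant, so differing triangle counts rule out isomorphism.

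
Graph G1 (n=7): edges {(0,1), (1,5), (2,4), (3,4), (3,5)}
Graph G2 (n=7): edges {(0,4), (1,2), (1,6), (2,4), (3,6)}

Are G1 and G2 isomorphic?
Yes, isomorphic

The graphs are isomorphic.
One valid mapping φ: V(G1) → V(G2): 0→0, 1→4, 2→3, 3→1, 4→6, 5→2, 6→5

Verify φ preserves adjacency — for each edge of G1, its image is an edge of G2:
  (0,1) → (φ(0),φ(1)) = (0,4) ∈ E(G2) ✓
  (1,5) → (φ(1),φ(5)) = (2,4) ∈ E(G2) ✓
  (2,4) → (φ(2),φ(4)) = (3,6) ∈ E(G2) ✓
  (3,4) → (φ(3),φ(4)) = (1,6) ∈ E(G2) ✓
  (3,5) → (φ(3),φ(5)) = (1,2) ∈ E(G2) ✓
All 5 edges of G1 map to edges of G2, and |E(G1)| = |E(G2)| = 5, so φ is a bijection on edges as well as vertices. Hence G1 ≅ G2.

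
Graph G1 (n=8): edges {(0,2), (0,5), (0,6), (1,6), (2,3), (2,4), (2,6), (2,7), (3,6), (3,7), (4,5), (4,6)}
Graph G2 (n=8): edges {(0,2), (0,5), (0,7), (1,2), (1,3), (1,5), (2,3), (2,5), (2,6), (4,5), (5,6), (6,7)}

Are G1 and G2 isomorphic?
Yes, isomorphic

The graphs are isomorphic.
One valid mapping φ: V(G1) → V(G2): 0→0, 1→4, 2→2, 3→1, 4→6, 5→7, 6→5, 7→3

Verify φ preserves adjacency — for each edge of G1, its image is an edge of G2:
  (0,2) → (φ(0),φ(2)) = (0,2) ∈ E(G2) ✓
  (0,5) → (φ(0),φ(5)) = (0,7) ∈ E(G2) ✓
  (0,6) → (φ(0),φ(6)) = (0,5) ∈ E(G2) ✓
  (1,6) → (φ(1),φ(6)) = (4,5) ∈ E(G2) ✓
  (2,3) → (φ(2),φ(3)) = (1,2) ∈ E(G2) ✓
  (2,4) → (φ(2),φ(4)) = (2,6) ∈ E(G2) ✓
  (2,6) → (φ(2),φ(6)) = (2,5) ∈ E(G2) ✓
  (2,7) → (φ(2),φ(7)) = (2,3) ∈ E(G2) ✓
  (3,6) → (φ(3),φ(6)) = (1,5) ∈ E(G2) ✓
  (3,7) → (φ(3),φ(7)) = (1,3) ∈ E(G2) ✓
  (4,5) → (φ(4),φ(5)) = (6,7) ∈ E(G2) ✓
  (4,6) → (φ(4),φ(6)) = (5,6) ∈ E(G2) ✓
All 12 edges of G1 map to edges of G2, and |E(G1)| = |E(G2)| = 12, so φ is a bijection on edges as well as vertices. Hence G1 ≅ G2.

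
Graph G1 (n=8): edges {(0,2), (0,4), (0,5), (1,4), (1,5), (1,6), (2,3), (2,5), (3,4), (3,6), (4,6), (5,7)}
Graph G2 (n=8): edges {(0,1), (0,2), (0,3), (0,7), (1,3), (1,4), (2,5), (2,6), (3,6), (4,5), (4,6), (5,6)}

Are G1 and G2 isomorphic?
Yes, isomorphic

The graphs are isomorphic.
One valid mapping φ: V(G1) → V(G2): 0→3, 1→2, 2→1, 3→4, 4→6, 5→0, 6→5, 7→7

Verify φ preserves adjacency — for each edge of G1, its image is an edge of G2:
  (0,2) → (φ(0),φ(2)) = (1,3) ∈ E(G2) ✓
  (0,4) → (φ(0),φ(4)) = (3,6) ∈ E(G2) ✓
  (0,5) → (φ(0),φ(5)) = (0,3) ∈ E(G2) ✓
  (1,4) → (φ(1),φ(4)) = (2,6) ∈ E(G2) ✓
  (1,5) → (φ(1),φ(5)) = (0,2) ∈ E(G2) ✓
  (1,6) → (φ(1),φ(6)) = (2,5) ∈ E(G2) ✓
  (2,3) → (φ(2),φ(3)) = (1,4) ∈ E(G2) ✓
  (2,5) → (φ(2),φ(5)) = (0,1) ∈ E(G2) ✓
  (3,4) → (φ(3),φ(4)) = (4,6) ∈ E(G2) ✓
  (3,6) → (φ(3),φ(6)) = (4,5) ∈ E(G2) ✓
  (4,6) → (φ(4),φ(6)) = (5,6) ∈ E(G2) ✓
  (5,7) → (φ(5),φ(7)) = (0,7) ∈ E(G2) ✓
All 12 edges of G1 map to edges of G2, and |E(G1)| = |E(G2)| = 12, so φ is a bijection on edges as well as vertices. Hence G1 ≅ G2.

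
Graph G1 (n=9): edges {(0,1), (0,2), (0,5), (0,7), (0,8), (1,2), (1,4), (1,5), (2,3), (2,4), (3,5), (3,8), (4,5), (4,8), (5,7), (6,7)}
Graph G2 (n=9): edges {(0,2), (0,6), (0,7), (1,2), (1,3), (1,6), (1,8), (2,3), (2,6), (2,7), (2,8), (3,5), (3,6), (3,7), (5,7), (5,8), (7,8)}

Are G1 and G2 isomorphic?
No, not isomorphic

The graphs are NOT isomorphic.

Connected components of G1: 1 component(s) with vertex sets [[0, 1, 2, 3, 4, 5, 6, 7, 8]], sizes [9].
Connected components of G2: 2 component(s) with vertex sets [[4], [0, 1, 2, 3, 5, 6, 7, 8]], sizes [1, 8].
The number of connected components (and the multiset of component sizes) is an isomorphism invariant — an isomorphism maps each component of G1 bijectively onto a component of G2. Since G1 has 1 component(s) and G2 has 2, they cannot be isomorphic.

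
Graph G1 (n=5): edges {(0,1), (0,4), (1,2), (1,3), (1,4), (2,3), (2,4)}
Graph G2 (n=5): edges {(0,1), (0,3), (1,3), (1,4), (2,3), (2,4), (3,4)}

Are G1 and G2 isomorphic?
Yes, isomorphic

The graphs are isomorphic.
One valid mapping φ: V(G1) → V(G2): 0→0, 1→3, 2→4, 3→2, 4→1

Verify φ preserves adjacency — for each edge of G1, its image is an edge of G2:
  (0,1) → (φ(0),φ(1)) = (0,3) ∈ E(G2) ✓
  (0,4) → (φ(0),φ(4)) = (0,1) ∈ E(G2) ✓
  (1,2) → (φ(1),φ(2)) = (3,4) ∈ E(G2) ✓
  (1,3) → (φ(1),φ(3)) = (2,3) ∈ E(G2) ✓
  (1,4) → (φ(1),φ(4)) = (1,3) ∈ E(G2) ✓
  (2,3) → (φ(2),φ(3)) = (2,4) ∈ E(G2) ✓
  (2,4) → (φ(2),φ(4)) = (1,4) ∈ E(G2) ✓
All 7 edges of G1 map to edges of G2, and |E(G1)| = |E(G2)| = 7, so φ is a bijection on edges as well as vertices. Hence G1 ≅ G2.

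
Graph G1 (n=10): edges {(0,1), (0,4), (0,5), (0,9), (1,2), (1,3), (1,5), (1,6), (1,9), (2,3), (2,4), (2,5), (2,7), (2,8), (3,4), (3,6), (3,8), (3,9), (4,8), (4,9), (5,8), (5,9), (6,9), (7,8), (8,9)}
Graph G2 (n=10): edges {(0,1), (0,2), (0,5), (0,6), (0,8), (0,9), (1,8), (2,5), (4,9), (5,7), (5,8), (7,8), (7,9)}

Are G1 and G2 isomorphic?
No, not isomorphic

The graphs are NOT isomorphic.

Connected components of G1: 1 component(s) with vertex sets [[0, 1, 2, 3, 4, 5, 6, 7, 8, 9]], sizes [10].
Connected components of G2: 2 component(s) with vertex sets [[3], [0, 1, 2, 4, 5, 6, 7, 8, 9]], sizes [1, 9].
The number of connected components (and the multiset of component sizes) is an isomorphism invariant — an isomorphism maps each component of G1 bijectively onto a component of G2. Since G1 has 1 component(s) and G2 has 2, they cannot be isomorphic.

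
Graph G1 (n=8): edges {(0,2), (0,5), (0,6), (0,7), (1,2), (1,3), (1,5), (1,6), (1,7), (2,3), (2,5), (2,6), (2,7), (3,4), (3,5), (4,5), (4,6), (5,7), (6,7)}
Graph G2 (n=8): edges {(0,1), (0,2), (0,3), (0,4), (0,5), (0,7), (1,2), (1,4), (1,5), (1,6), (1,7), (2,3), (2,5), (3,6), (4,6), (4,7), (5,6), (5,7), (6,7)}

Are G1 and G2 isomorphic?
Yes, isomorphic

The graphs are isomorphic.
One valid mapping φ: V(G1) → V(G2): 0→4, 1→5, 2→1, 3→2, 4→3, 5→0, 6→6, 7→7

Verify φ preserves adjacency — for each edge of G1, its image is an edge of G2:
  (0,2) → (φ(0),φ(2)) = (1,4) ∈ E(G2) ✓
  (0,5) → (φ(0),φ(5)) = (0,4) ∈ E(G2) ✓
  (0,6) → (φ(0),φ(6)) = (4,6) ∈ E(G2) ✓
  (0,7) → (φ(0),φ(7)) = (4,7) ∈ E(G2) ✓
  (1,2) → (φ(1),φ(2)) = (1,5) ∈ E(G2) ✓
  (1,3) → (φ(1),φ(3)) = (2,5) ∈ E(G2) ✓
  (1,5) → (φ(1),φ(5)) = (0,5) ∈ E(G2) ✓
  (1,6) → (φ(1),φ(6)) = (5,6) ∈ E(G2) ✓
  (1,7) → (φ(1),φ(7)) = (5,7) ∈ E(G2) ✓
  (2,3) → (φ(2),φ(3)) = (1,2) ∈ E(G2) ✓
  (2,5) → (φ(2),φ(5)) = (0,1) ∈ E(G2) ✓
  (2,6) → (φ(2),φ(6)) = (1,6) ∈ E(G2) ✓
  (2,7) → (φ(2),φ(7)) = (1,7) ∈ E(G2) ✓
  (3,4) → (φ(3),φ(4)) = (2,3) ∈ E(G2) ✓
  (3,5) → (φ(3),φ(5)) = (0,2) ∈ E(G2) ✓
  (4,5) → (φ(4),φ(5)) = (0,3) ∈ E(G2) ✓
  (4,6) → (φ(4),φ(6)) = (3,6) ∈ E(G2) ✓
  (5,7) → (φ(5),φ(7)) = (0,7) ∈ E(G2) ✓
  (6,7) → (φ(6),φ(7)) = (6,7) ∈ E(G2) ✓
All 19 edges of G1 map to edges of G2, and |E(G1)| = |E(G2)| = 19, so φ is a bijection on edges as well as vertices. Hence G1 ≅ G2.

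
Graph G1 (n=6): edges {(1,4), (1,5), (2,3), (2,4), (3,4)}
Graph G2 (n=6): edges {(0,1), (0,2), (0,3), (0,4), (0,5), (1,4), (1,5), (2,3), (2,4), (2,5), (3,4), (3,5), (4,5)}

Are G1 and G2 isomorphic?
No, not isomorphic

The graphs are NOT isomorphic.

Degrees in G1: deg(0)=0, deg(1)=2, deg(2)=2, deg(3)=2, deg(4)=3, deg(5)=1.
Sorted degree sequence of G1: [3, 2, 2, 2, 1, 0].
Degrees in G2: deg(0)=5, deg(1)=3, deg(2)=4, deg(3)=4, deg(4)=5, deg(5)=5.
Sorted degree sequence of G2: [5, 5, 5, 4, 4, 3].
The (sorted) degree sequence is an isomorphism invariant, so since G1 and G2 have different degree sequences they cannot be isomorphic.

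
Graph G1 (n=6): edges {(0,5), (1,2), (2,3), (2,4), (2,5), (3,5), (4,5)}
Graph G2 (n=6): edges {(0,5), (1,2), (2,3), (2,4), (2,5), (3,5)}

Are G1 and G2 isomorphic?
No, not isomorphic

The graphs are NOT isomorphic.

Counting edges: G1 has 7 edge(s); G2 has 6 edge(s).
Edge count is an isomorphism invariant (a bijection on vertices induces a bijection on edges), so differing edge counts rule out isomorphism.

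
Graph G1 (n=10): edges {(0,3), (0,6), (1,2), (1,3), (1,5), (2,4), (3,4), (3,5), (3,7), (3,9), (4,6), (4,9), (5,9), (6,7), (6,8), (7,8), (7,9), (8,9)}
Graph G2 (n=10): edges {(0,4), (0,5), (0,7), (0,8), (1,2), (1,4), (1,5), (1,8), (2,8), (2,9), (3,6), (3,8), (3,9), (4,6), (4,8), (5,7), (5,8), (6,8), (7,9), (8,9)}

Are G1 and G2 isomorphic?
No, not isomorphic

The graphs are NOT isomorphic.

Degrees in G1: deg(0)=2, deg(1)=3, deg(2)=2, deg(3)=6, deg(4)=4, deg(5)=3, deg(6)=4, deg(7)=4, deg(8)=3, deg(9)=5.
Sorted degree sequence of G1: [6, 5, 4, 4, 4, 3, 3, 3, 2, 2].
Degrees in G2: deg(0)=4, deg(1)=4, deg(2)=3, deg(3)=3, deg(4)=4, deg(5)=4, deg(6)=3, deg(7)=3, deg(8)=8, deg(9)=4.
Sorted degree sequence of G2: [8, 4, 4, 4, 4, 4, 3, 3, 3, 3].
The (sorted) degree sequence is an isomorphism invariant, so since G1 and G2 have different degree sequences they cannot be isomorphic.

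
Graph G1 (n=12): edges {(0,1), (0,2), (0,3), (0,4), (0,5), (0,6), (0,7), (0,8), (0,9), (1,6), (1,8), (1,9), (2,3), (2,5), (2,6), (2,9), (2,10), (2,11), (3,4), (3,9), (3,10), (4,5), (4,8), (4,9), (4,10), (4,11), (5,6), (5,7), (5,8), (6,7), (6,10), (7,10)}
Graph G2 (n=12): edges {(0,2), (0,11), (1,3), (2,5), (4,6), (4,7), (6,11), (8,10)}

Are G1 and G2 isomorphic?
No, not isomorphic

The graphs are NOT isomorphic.

Connected components of G1: 1 component(s) with vertex sets [[0, 1, 2, 3, 4, 5, 6, 7, 8, 9, 10, 11]], sizes [12].
Connected components of G2: 4 component(s) with vertex sets [[9], [1, 3], [8, 10], [0, 2, 4, 5, 6, 7, 11]], sizes [1, 2, 2, 7].
The number of connected components (and the multiset of component sizes) is an isomorphism invariant — an isomorphism maps each component of G1 bijectively onto a component of G2. Since G1 has 1 component(s) and G2 has 4, they cannot be isomorphic.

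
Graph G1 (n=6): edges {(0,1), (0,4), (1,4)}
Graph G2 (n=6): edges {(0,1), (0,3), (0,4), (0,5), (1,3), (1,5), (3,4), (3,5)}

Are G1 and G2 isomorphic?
No, not isomorphic

The graphs are NOT isomorphic.

Degrees in G1: deg(0)=2, deg(1)=2, deg(2)=0, deg(3)=0, deg(4)=2, deg(5)=0.
Sorted degree sequence of G1: [2, 2, 2, 0, 0, 0].
Degrees in G2: deg(0)=4, deg(1)=3, deg(2)=0, deg(3)=4, deg(4)=2, deg(5)=3.
Sorted degree sequence of G2: [4, 4, 3, 3, 2, 0].
The (sorted) degree sequence is an isomorphism invariant, so since G1 and G2 have different degree sequences they cannot be isomorphic.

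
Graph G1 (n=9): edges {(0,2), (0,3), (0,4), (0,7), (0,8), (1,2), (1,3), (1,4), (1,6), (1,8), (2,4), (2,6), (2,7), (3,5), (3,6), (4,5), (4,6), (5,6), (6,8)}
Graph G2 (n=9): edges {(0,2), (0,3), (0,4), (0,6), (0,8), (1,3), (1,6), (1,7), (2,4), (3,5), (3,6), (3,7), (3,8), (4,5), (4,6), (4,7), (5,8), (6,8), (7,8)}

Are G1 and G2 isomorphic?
Yes, isomorphic

The graphs are isomorphic.
One valid mapping φ: V(G1) → V(G2): 0→4, 1→8, 2→0, 3→7, 4→6, 5→1, 6→3, 7→2, 8→5

Verify φ preserves adjacency — for each edge of G1, its image is an edge of G2:
  (0,2) → (φ(0),φ(2)) = (0,4) ∈ E(G2) ✓
  (0,3) → (φ(0),φ(3)) = (4,7) ∈ E(G2) ✓
  (0,4) → (φ(0),φ(4)) = (4,6) ∈ E(G2) ✓
  (0,7) → (φ(0),φ(7)) = (2,4) ∈ E(G2) ✓
  (0,8) → (φ(0),φ(8)) = (4,5) ∈ E(G2) ✓
  (1,2) → (φ(1),φ(2)) = (0,8) ∈ E(G2) ✓
  (1,3) → (φ(1),φ(3)) = (7,8) ∈ E(G2) ✓
  (1,4) → (φ(1),φ(4)) = (6,8) ∈ E(G2) ✓
  (1,6) → (φ(1),φ(6)) = (3,8) ∈ E(G2) ✓
  (1,8) → (φ(1),φ(8)) = (5,8) ∈ E(G2) ✓
  (2,4) → (φ(2),φ(4)) = (0,6) ∈ E(G2) ✓
  (2,6) → (φ(2),φ(6)) = (0,3) ∈ E(G2) ✓
  (2,7) → (φ(2),φ(7)) = (0,2) ∈ E(G2) ✓
  (3,5) → (φ(3),φ(5)) = (1,7) ∈ E(G2) ✓
  (3,6) → (φ(3),φ(6)) = (3,7) ∈ E(G2) ✓
  (4,5) → (φ(4),φ(5)) = (1,6) ∈ E(G2) ✓
  (4,6) → (φ(4),φ(6)) = (3,6) ∈ E(G2) ✓
  (5,6) → (φ(5),φ(6)) = (1,3) ∈ E(G2) ✓
  (6,8) → (φ(6),φ(8)) = (3,5) ∈ E(G2) ✓
All 19 edges of G1 map to edges of G2, and |E(G1)| = |E(G2)| = 19, so φ is a bijection on edges as well as vertices. Hence G1 ≅ G2.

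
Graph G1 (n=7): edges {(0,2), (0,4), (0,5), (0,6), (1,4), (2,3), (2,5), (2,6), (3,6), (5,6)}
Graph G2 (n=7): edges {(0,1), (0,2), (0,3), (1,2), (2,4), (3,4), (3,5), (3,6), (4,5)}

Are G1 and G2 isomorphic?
No, not isomorphic

The graphs are NOT isomorphic.

Counting triangles (3-cliques): G1 has 5, G2 has 2.
Triangle count is an isomorphism invariant, so differing triangle counts rule out isomorphism.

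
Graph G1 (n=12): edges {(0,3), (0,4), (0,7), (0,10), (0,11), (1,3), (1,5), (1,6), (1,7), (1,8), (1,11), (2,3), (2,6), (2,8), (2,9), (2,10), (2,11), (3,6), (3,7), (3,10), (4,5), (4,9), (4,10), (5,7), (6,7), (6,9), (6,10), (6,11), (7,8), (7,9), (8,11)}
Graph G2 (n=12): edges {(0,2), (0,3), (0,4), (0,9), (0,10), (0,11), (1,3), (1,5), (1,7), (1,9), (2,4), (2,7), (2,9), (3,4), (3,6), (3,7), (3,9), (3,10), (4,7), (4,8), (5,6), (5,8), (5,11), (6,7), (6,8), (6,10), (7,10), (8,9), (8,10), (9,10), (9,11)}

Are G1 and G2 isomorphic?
Yes, isomorphic

The graphs are isomorphic.
One valid mapping φ: V(G1) → V(G2): 0→8, 1→0, 2→7, 3→10, 4→5, 5→11, 6→3, 7→9, 8→2, 9→1, 10→6, 11→4

Verify φ preserves adjacency — for each edge of G1, its image is an edge of G2:
  (0,3) → (φ(0),φ(3)) = (8,10) ∈ E(G2) ✓
  (0,4) → (φ(0),φ(4)) = (5,8) ∈ E(G2) ✓
  (0,7) → (φ(0),φ(7)) = (8,9) ∈ E(G2) ✓
  (0,10) → (φ(0),φ(10)) = (6,8) ∈ E(G2) ✓
  (0,11) → (φ(0),φ(11)) = (4,8) ∈ E(G2) ✓
  (1,3) → (φ(1),φ(3)) = (0,10) ∈ E(G2) ✓
  (1,5) → (φ(1),φ(5)) = (0,11) ∈ E(G2) ✓
  (1,6) → (φ(1),φ(6)) = (0,3) ∈ E(G2) ✓
  (1,7) → (φ(1),φ(7)) = (0,9) ∈ E(G2) ✓
  (1,8) → (φ(1),φ(8)) = (0,2) ∈ E(G2) ✓
  (1,11) → (φ(1),φ(11)) = (0,4) ∈ E(G2) ✓
  (2,3) → (φ(2),φ(3)) = (7,10) ∈ E(G2) ✓
  (2,6) → (φ(2),φ(6)) = (3,7) ∈ E(G2) ✓
  (2,8) → (φ(2),φ(8)) = (2,7) ∈ E(G2) ✓
  (2,9) → (φ(2),φ(9)) = (1,7) ∈ E(G2) ✓
  (2,10) → (φ(2),φ(10)) = (6,7) ∈ E(G2) ✓
  (2,11) → (φ(2),φ(11)) = (4,7) ∈ E(G2) ✓
  (3,6) → (φ(3),φ(6)) = (3,10) ∈ E(G2) ✓
  (3,7) → (φ(3),φ(7)) = (9,10) ∈ E(G2) ✓
  (3,10) → (φ(3),φ(10)) = (6,10) ∈ E(G2) ✓
  (4,5) → (φ(4),φ(5)) = (5,11) ∈ E(G2) ✓
  (4,9) → (φ(4),φ(9)) = (1,5) ∈ E(G2) ✓
  (4,10) → (φ(4),φ(10)) = (5,6) ∈ E(G2) ✓
  (5,7) → (φ(5),φ(7)) = (9,11) ∈ E(G2) ✓
  (6,7) → (φ(6),φ(7)) = (3,9) ∈ E(G2) ✓
  (6,9) → (φ(6),φ(9)) = (1,3) ∈ E(G2) ✓
  (6,10) → (φ(6),φ(10)) = (3,6) ∈ E(G2) ✓
  (6,11) → (φ(6),φ(11)) = (3,4) ∈ E(G2) ✓
  (7,8) → (φ(7),φ(8)) = (2,9) ∈ E(G2) ✓
  (7,9) → (φ(7),φ(9)) = (1,9) ∈ E(G2) ✓
  (8,11) → (φ(8),φ(11)) = (2,4) ∈ E(G2) ✓
All 31 edges of G1 map to edges of G2, and |E(G1)| = |E(G2)| = 31, so φ is a bijection on edges as well as vertices. Hence G1 ≅ G2.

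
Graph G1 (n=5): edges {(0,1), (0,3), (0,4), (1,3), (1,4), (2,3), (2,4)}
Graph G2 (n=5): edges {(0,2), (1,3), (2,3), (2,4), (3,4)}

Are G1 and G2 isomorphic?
No, not isomorphic

The graphs are NOT isomorphic.

Counting triangles (3-cliques): G1 has 2, G2 has 1.
Triangle count is an isomorphism invariant, so differing triangle counts rule out isomorphism.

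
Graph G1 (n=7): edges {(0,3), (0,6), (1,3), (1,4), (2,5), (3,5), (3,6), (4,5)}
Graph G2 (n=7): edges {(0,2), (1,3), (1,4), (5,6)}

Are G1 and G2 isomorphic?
No, not isomorphic

The graphs are NOT isomorphic.

Connected components of G1: 1 component(s) with vertex sets [[0, 1, 2, 3, 4, 5, 6]], sizes [7].
Connected components of G2: 3 component(s) with vertex sets [[0, 2], [5, 6], [1, 3, 4]], sizes [2, 2, 3].
The number of connected components (and the multiset of component sizes) is an isomorphism invariant — an isomorphism maps each component of G1 bijectively onto a component of G2. Since G1 has 1 component(s) and G2 has 3, they cannot be isomorphic.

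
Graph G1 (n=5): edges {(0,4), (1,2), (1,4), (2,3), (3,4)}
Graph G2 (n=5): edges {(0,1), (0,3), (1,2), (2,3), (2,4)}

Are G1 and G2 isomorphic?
Yes, isomorphic

The graphs are isomorphic.
One valid mapping φ: V(G1) → V(G2): 0→4, 1→3, 2→0, 3→1, 4→2

Verify φ preserves adjacency — for each edge of G1, its image is an edge of G2:
  (0,4) → (φ(0),φ(4)) = (2,4) ∈ E(G2) ✓
  (1,2) → (φ(1),φ(2)) = (0,3) ∈ E(G2) ✓
  (1,4) → (φ(1),φ(4)) = (2,3) ∈ E(G2) ✓
  (2,3) → (φ(2),φ(3)) = (0,1) ∈ E(G2) ✓
  (3,4) → (φ(3),φ(4)) = (1,2) ∈ E(G2) ✓
All 5 edges of G1 map to edges of G2, and |E(G1)| = |E(G2)| = 5, so φ is a bijection on edges as well as vertices. Hence G1 ≅ G2.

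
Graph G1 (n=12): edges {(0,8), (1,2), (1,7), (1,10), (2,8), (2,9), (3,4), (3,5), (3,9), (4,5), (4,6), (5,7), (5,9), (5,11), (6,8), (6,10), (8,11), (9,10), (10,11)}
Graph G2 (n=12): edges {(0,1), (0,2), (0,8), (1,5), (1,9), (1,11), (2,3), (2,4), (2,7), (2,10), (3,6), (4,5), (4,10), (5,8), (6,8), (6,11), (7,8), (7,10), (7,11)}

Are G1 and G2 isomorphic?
Yes, isomorphic

The graphs are isomorphic.
One valid mapping φ: V(G1) → V(G2): 0→9, 1→6, 2→11, 3→10, 4→4, 5→2, 6→5, 7→3, 8→1, 9→7, 10→8, 11→0

Verify φ preserves adjacency — for each edge of G1, its image is an edge of G2:
  (0,8) → (φ(0),φ(8)) = (1,9) ∈ E(G2) ✓
  (1,2) → (φ(1),φ(2)) = (6,11) ∈ E(G2) ✓
  (1,7) → (φ(1),φ(7)) = (3,6) ∈ E(G2) ✓
  (1,10) → (φ(1),φ(10)) = (6,8) ∈ E(G2) ✓
  (2,8) → (φ(2),φ(8)) = (1,11) ∈ E(G2) ✓
  (2,9) → (φ(2),φ(9)) = (7,11) ∈ E(G2) ✓
  (3,4) → (φ(3),φ(4)) = (4,10) ∈ E(G2) ✓
  (3,5) → (φ(3),φ(5)) = (2,10) ∈ E(G2) ✓
  (3,9) → (φ(3),φ(9)) = (7,10) ∈ E(G2) ✓
  (4,5) → (φ(4),φ(5)) = (2,4) ∈ E(G2) ✓
  (4,6) → (φ(4),φ(6)) = (4,5) ∈ E(G2) ✓
  (5,7) → (φ(5),φ(7)) = (2,3) ∈ E(G2) ✓
  (5,9) → (φ(5),φ(9)) = (2,7) ∈ E(G2) ✓
  (5,11) → (φ(5),φ(11)) = (0,2) ∈ E(G2) ✓
  (6,8) → (φ(6),φ(8)) = (1,5) ∈ E(G2) ✓
  (6,10) → (φ(6),φ(10)) = (5,8) ∈ E(G2) ✓
  (8,11) → (φ(8),φ(11)) = (0,1) ∈ E(G2) ✓
  (9,10) → (φ(9),φ(10)) = (7,8) ∈ E(G2) ✓
  (10,11) → (φ(10),φ(11)) = (0,8) ∈ E(G2) ✓
All 19 edges of G1 map to edges of G2, and |E(G1)| = |E(G2)| = 19, so φ is a bijection on edges as well as vertices. Hence G1 ≅ G2.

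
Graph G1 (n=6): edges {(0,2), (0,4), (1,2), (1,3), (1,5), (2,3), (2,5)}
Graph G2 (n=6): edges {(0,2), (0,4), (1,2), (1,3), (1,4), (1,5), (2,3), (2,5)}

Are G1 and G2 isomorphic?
No, not isomorphic

The graphs are NOT isomorphic.

Counting edges: G1 has 7 edge(s); G2 has 8 edge(s).
Edge count is an isomorphism invariant (a bijection on vertices induces a bijection on edges), so differing edge counts rule out isomorphism.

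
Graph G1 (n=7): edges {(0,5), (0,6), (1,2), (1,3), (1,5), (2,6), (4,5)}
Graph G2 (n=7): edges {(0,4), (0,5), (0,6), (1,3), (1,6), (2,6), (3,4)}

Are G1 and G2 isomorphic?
Yes, isomorphic

The graphs are isomorphic.
One valid mapping φ: V(G1) → V(G2): 0→4, 1→6, 2→1, 3→2, 4→5, 5→0, 6→3

Verify φ preserves adjacency — for each edge of G1, its image is an edge of G2:
  (0,5) → (φ(0),φ(5)) = (0,4) ∈ E(G2) ✓
  (0,6) → (φ(0),φ(6)) = (3,4) ∈ E(G2) ✓
  (1,2) → (φ(1),φ(2)) = (1,6) ∈ E(G2) ✓
  (1,3) → (φ(1),φ(3)) = (2,6) ∈ E(G2) ✓
  (1,5) → (φ(1),φ(5)) = (0,6) ∈ E(G2) ✓
  (2,6) → (φ(2),φ(6)) = (1,3) ∈ E(G2) ✓
  (4,5) → (φ(4),φ(5)) = (0,5) ∈ E(G2) ✓
All 7 edges of G1 map to edges of G2, and |E(G1)| = |E(G2)| = 7, so φ is a bijection on edges as well as vertices. Hence G1 ≅ G2.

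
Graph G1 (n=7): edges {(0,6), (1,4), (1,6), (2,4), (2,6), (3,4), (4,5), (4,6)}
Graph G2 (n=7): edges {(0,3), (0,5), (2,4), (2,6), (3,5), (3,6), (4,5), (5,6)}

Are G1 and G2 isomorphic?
No, not isomorphic

The graphs are NOT isomorphic.

Degrees in G1: deg(0)=1, deg(1)=2, deg(2)=2, deg(3)=1, deg(4)=5, deg(5)=1, deg(6)=4.
Sorted degree sequence of G1: [5, 4, 2, 2, 1, 1, 1].
Degrees in G2: deg(0)=2, deg(1)=0, deg(2)=2, deg(3)=3, deg(4)=2, deg(5)=4, deg(6)=3.
Sorted degree sequence of G2: [4, 3, 3, 2, 2, 2, 0].
The (sorted) degree sequence is an isomorphism invariant, so since G1 and G2 have different degree sequences they cannot be isomorphic.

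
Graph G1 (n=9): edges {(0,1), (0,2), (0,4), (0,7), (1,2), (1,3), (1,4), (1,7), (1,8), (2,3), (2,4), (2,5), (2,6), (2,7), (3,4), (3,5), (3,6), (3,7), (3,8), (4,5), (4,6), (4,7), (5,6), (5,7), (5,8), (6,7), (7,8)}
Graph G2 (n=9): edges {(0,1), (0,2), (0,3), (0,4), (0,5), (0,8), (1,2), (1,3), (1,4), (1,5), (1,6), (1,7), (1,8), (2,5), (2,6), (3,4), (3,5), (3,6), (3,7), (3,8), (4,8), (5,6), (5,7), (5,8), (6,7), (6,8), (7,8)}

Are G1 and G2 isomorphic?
Yes, isomorphic

The graphs are isomorphic.
One valid mapping φ: V(G1) → V(G2): 0→4, 1→0, 2→3, 3→5, 4→8, 5→6, 6→7, 7→1, 8→2

Verify φ preserves adjacency — for each edge of G1, its image is an edge of G2:
  (0,1) → (φ(0),φ(1)) = (0,4) ∈ E(G2) ✓
  (0,2) → (φ(0),φ(2)) = (3,4) ∈ E(G2) ✓
  (0,4) → (φ(0),φ(4)) = (4,8) ∈ E(G2) ✓
  (0,7) → (φ(0),φ(7)) = (1,4) ∈ E(G2) ✓
  (1,2) → (φ(1),φ(2)) = (0,3) ∈ E(G2) ✓
  (1,3) → (φ(1),φ(3)) = (0,5) ∈ E(G2) ✓
  (1,4) → (φ(1),φ(4)) = (0,8) ∈ E(G2) ✓
  (1,7) → (φ(1),φ(7)) = (0,1) ∈ E(G2) ✓
  (1,8) → (φ(1),φ(8)) = (0,2) ∈ E(G2) ✓
  (2,3) → (φ(2),φ(3)) = (3,5) ∈ E(G2) ✓
  (2,4) → (φ(2),φ(4)) = (3,8) ∈ E(G2) ✓
  (2,5) → (φ(2),φ(5)) = (3,6) ∈ E(G2) ✓
  (2,6) → (φ(2),φ(6)) = (3,7) ∈ E(G2) ✓
  (2,7) → (φ(2),φ(7)) = (1,3) ∈ E(G2) ✓
  (3,4) → (φ(3),φ(4)) = (5,8) ∈ E(G2) ✓
  (3,5) → (φ(3),φ(5)) = (5,6) ∈ E(G2) ✓
  (3,6) → (φ(3),φ(6)) = (5,7) ∈ E(G2) ✓
  (3,7) → (φ(3),φ(7)) = (1,5) ∈ E(G2) ✓
  (3,8) → (φ(3),φ(8)) = (2,5) ∈ E(G2) ✓
  (4,5) → (φ(4),φ(5)) = (6,8) ∈ E(G2) ✓
  (4,6) → (φ(4),φ(6)) = (7,8) ∈ E(G2) ✓
  (4,7) → (φ(4),φ(7)) = (1,8) ∈ E(G2) ✓
  (5,6) → (φ(5),φ(6)) = (6,7) ∈ E(G2) ✓
  (5,7) → (φ(5),φ(7)) = (1,6) ∈ E(G2) ✓
  (5,8) → (φ(5),φ(8)) = (2,6) ∈ E(G2) ✓
  (6,7) → (φ(6),φ(7)) = (1,7) ∈ E(G2) ✓
  (7,8) → (φ(7),φ(8)) = (1,2) ∈ E(G2) ✓
All 27 edges of G1 map to edges of G2, and |E(G1)| = |E(G2)| = 27, so φ is a bijection on edges as well as vertices. Hence G1 ≅ G2.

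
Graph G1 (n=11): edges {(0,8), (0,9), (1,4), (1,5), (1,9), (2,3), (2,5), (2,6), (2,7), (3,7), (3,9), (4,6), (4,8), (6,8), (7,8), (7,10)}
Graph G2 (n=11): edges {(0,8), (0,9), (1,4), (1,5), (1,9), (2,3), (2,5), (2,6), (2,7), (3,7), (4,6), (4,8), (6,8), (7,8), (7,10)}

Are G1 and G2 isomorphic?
No, not isomorphic

The graphs are NOT isomorphic.

Counting edges: G1 has 16 edge(s); G2 has 15 edge(s).
Edge count is an isomorphism invariant (a bijection on vertices induces a bijection on edges), so differing edge counts rule out isomorphism.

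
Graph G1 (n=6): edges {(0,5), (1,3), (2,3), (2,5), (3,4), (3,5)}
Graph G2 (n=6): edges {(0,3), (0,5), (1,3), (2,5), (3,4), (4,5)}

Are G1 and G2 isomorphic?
No, not isomorphic

The graphs are NOT isomorphic.

Degrees in G1: deg(0)=1, deg(1)=1, deg(2)=2, deg(3)=4, deg(4)=1, deg(5)=3.
Sorted degree sequence of G1: [4, 3, 2, 1, 1, 1].
Degrees in G2: deg(0)=2, deg(1)=1, deg(2)=1, deg(3)=3, deg(4)=2, deg(5)=3.
Sorted degree sequence of G2: [3, 3, 2, 2, 1, 1].
The (sorted) degree sequence is an isomorphism invariant, so since G1 and G2 have different degree sequences they cannot be isomorphic.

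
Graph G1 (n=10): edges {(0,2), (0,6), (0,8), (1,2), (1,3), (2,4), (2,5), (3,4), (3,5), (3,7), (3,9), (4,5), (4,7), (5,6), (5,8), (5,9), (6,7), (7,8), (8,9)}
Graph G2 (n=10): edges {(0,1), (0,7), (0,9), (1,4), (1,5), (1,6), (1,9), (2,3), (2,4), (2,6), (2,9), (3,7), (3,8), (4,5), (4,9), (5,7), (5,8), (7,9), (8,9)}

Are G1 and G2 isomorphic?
Yes, isomorphic

The graphs are isomorphic.
One valid mapping φ: V(G1) → V(G2): 0→3, 1→6, 2→2, 3→1, 4→4, 5→9, 6→8, 7→5, 8→7, 9→0

Verify φ preserves adjacency — for each edge of G1, its image is an edge of G2:
  (0,2) → (φ(0),φ(2)) = (2,3) ∈ E(G2) ✓
  (0,6) → (φ(0),φ(6)) = (3,8) ∈ E(G2) ✓
  (0,8) → (φ(0),φ(8)) = (3,7) ∈ E(G2) ✓
  (1,2) → (φ(1),φ(2)) = (2,6) ∈ E(G2) ✓
  (1,3) → (φ(1),φ(3)) = (1,6) ∈ E(G2) ✓
  (2,4) → (φ(2),φ(4)) = (2,4) ∈ E(G2) ✓
  (2,5) → (φ(2),φ(5)) = (2,9) ∈ E(G2) ✓
  (3,4) → (φ(3),φ(4)) = (1,4) ∈ E(G2) ✓
  (3,5) → (φ(3),φ(5)) = (1,9) ∈ E(G2) ✓
  (3,7) → (φ(3),φ(7)) = (1,5) ∈ E(G2) ✓
  (3,9) → (φ(3),φ(9)) = (0,1) ∈ E(G2) ✓
  (4,5) → (φ(4),φ(5)) = (4,9) ∈ E(G2) ✓
  (4,7) → (φ(4),φ(7)) = (4,5) ∈ E(G2) ✓
  (5,6) → (φ(5),φ(6)) = (8,9) ∈ E(G2) ✓
  (5,8) → (φ(5),φ(8)) = (7,9) ∈ E(G2) ✓
  (5,9) → (φ(5),φ(9)) = (0,9) ∈ E(G2) ✓
  (6,7) → (φ(6),φ(7)) = (5,8) ∈ E(G2) ✓
  (7,8) → (φ(7),φ(8)) = (5,7) ∈ E(G2) ✓
  (8,9) → (φ(8),φ(9)) = (0,7) ∈ E(G2) ✓
All 19 edges of G1 map to edges of G2, and |E(G1)| = |E(G2)| = 19, so φ is a bijection on edges as well as vertices. Hence G1 ≅ G2.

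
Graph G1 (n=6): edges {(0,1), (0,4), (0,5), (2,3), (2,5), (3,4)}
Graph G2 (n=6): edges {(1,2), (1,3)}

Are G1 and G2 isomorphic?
No, not isomorphic

The graphs are NOT isomorphic.

Connected components of G1: 1 component(s) with vertex sets [[0, 1, 2, 3, 4, 5]], sizes [6].
Connected components of G2: 4 component(s) with vertex sets [[0], [4], [5], [1, 2, 3]], sizes [1, 1, 1, 3].
The number of connected components (and the multiset of component sizes) is an isomorphism invariant — an isomorphism maps each component of G1 bijectively onto a component of G2. Since G1 has 1 component(s) and G2 has 4, they cannot be isomorphic.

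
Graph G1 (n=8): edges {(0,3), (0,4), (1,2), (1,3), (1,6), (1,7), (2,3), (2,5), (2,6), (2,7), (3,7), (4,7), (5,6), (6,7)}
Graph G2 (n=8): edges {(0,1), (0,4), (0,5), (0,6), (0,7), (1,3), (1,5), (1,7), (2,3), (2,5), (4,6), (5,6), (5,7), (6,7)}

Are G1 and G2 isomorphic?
Yes, isomorphic

The graphs are isomorphic.
One valid mapping φ: V(G1) → V(G2): 0→3, 1→7, 2→0, 3→1, 4→2, 5→4, 6→6, 7→5

Verify φ preserves adjacency — for each edge of G1, its image is an edge of G2:
  (0,3) → (φ(0),φ(3)) = (1,3) ∈ E(G2) ✓
  (0,4) → (φ(0),φ(4)) = (2,3) ∈ E(G2) ✓
  (1,2) → (φ(1),φ(2)) = (0,7) ∈ E(G2) ✓
  (1,3) → (φ(1),φ(3)) = (1,7) ∈ E(G2) ✓
  (1,6) → (φ(1),φ(6)) = (6,7) ∈ E(G2) ✓
  (1,7) → (φ(1),φ(7)) = (5,7) ∈ E(G2) ✓
  (2,3) → (φ(2),φ(3)) = (0,1) ∈ E(G2) ✓
  (2,5) → (φ(2),φ(5)) = (0,4) ∈ E(G2) ✓
  (2,6) → (φ(2),φ(6)) = (0,6) ∈ E(G2) ✓
  (2,7) → (φ(2),φ(7)) = (0,5) ∈ E(G2) ✓
  (3,7) → (φ(3),φ(7)) = (1,5) ∈ E(G2) ✓
  (4,7) → (φ(4),φ(7)) = (2,5) ∈ E(G2) ✓
  (5,6) → (φ(5),φ(6)) = (4,6) ∈ E(G2) ✓
  (6,7) → (φ(6),φ(7)) = (5,6) ∈ E(G2) ✓
All 14 edges of G1 map to edges of G2, and |E(G1)| = |E(G2)| = 14, so φ is a bijection on edges as well as vertices. Hence G1 ≅ G2.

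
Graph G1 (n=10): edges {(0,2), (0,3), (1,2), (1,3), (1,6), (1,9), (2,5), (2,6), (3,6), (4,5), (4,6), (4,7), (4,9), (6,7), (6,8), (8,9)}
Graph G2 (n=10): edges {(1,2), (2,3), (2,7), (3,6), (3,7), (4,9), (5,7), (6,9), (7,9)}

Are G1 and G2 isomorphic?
No, not isomorphic

The graphs are NOT isomorphic.

Connected components of G1: 1 component(s) with vertex sets [[0, 1, 2, 3, 4, 5, 6, 7, 8, 9]], sizes [10].
Connected components of G2: 3 component(s) with vertex sets [[0], [8], [1, 2, 3, 4, 5, 6, 7, 9]], sizes [1, 1, 8].
The number of connected components (and the multiset of component sizes) is an isomorphism invariant — an isomorphism maps each component of G1 bijectively onto a component of G2. Since G1 has 1 component(s) and G2 has 3, they cannot be isomorphic.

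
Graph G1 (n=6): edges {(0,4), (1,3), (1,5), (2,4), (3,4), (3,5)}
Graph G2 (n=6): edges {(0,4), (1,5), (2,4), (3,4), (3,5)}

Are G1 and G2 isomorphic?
No, not isomorphic

The graphs are NOT isomorphic.

Counting edges: G1 has 6 edge(s); G2 has 5 edge(s).
Edge count is an isomorphism invariant (a bijection on vertices induces a bijection on edges), so differing edge counts rule out isomorphism.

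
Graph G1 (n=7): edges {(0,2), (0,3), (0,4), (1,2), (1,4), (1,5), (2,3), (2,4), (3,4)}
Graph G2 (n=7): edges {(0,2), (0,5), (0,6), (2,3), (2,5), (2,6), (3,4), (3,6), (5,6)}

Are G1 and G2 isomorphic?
Yes, isomorphic

The graphs are isomorphic.
One valid mapping φ: V(G1) → V(G2): 0→5, 1→3, 2→2, 3→0, 4→6, 5→4, 6→1

Verify φ preserves adjacency — for each edge of G1, its image is an edge of G2:
  (0,2) → (φ(0),φ(2)) = (2,5) ∈ E(G2) ✓
  (0,3) → (φ(0),φ(3)) = (0,5) ∈ E(G2) ✓
  (0,4) → (φ(0),φ(4)) = (5,6) ∈ E(G2) ✓
  (1,2) → (φ(1),φ(2)) = (2,3) ∈ E(G2) ✓
  (1,4) → (φ(1),φ(4)) = (3,6) ∈ E(G2) ✓
  (1,5) → (φ(1),φ(5)) = (3,4) ∈ E(G2) ✓
  (2,3) → (φ(2),φ(3)) = (0,2) ∈ E(G2) ✓
  (2,4) → (φ(2),φ(4)) = (2,6) ∈ E(G2) ✓
  (3,4) → (φ(3),φ(4)) = (0,6) ∈ E(G2) ✓
All 9 edges of G1 map to edges of G2, and |E(G1)| = |E(G2)| = 9, so φ is a bijection on edges as well as vertices. Hence G1 ≅ G2.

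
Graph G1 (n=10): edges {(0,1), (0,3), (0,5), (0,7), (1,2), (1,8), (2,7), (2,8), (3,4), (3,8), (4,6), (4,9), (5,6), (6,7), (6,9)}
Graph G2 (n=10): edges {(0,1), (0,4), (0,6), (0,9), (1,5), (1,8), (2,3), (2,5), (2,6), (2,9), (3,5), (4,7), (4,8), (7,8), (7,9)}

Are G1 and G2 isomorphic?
Yes, isomorphic

The graphs are isomorphic.
One valid mapping φ: V(G1) → V(G2): 0→0, 1→4, 2→7, 3→1, 4→5, 5→6, 6→2, 7→9, 8→8, 9→3

Verify φ preserves adjacency — for each edge of G1, its image is an edge of G2:
  (0,1) → (φ(0),φ(1)) = (0,4) ∈ E(G2) ✓
  (0,3) → (φ(0),φ(3)) = (0,1) ∈ E(G2) ✓
  (0,5) → (φ(0),φ(5)) = (0,6) ∈ E(G2) ✓
  (0,7) → (φ(0),φ(7)) = (0,9) ∈ E(G2) ✓
  (1,2) → (φ(1),φ(2)) = (4,7) ∈ E(G2) ✓
  (1,8) → (φ(1),φ(8)) = (4,8) ∈ E(G2) ✓
  (2,7) → (φ(2),φ(7)) = (7,9) ∈ E(G2) ✓
  (2,8) → (φ(2),φ(8)) = (7,8) ∈ E(G2) ✓
  (3,4) → (φ(3),φ(4)) = (1,5) ∈ E(G2) ✓
  (3,8) → (φ(3),φ(8)) = (1,8) ∈ E(G2) ✓
  (4,6) → (φ(4),φ(6)) = (2,5) ∈ E(G2) ✓
  (4,9) → (φ(4),φ(9)) = (3,5) ∈ E(G2) ✓
  (5,6) → (φ(5),φ(6)) = (2,6) ∈ E(G2) ✓
  (6,7) → (φ(6),φ(7)) = (2,9) ∈ E(G2) ✓
  (6,9) → (φ(6),φ(9)) = (2,3) ∈ E(G2) ✓
All 15 edges of G1 map to edges of G2, and |E(G1)| = |E(G2)| = 15, so φ is a bijection on edges as well as vertices. Hence G1 ≅ G2.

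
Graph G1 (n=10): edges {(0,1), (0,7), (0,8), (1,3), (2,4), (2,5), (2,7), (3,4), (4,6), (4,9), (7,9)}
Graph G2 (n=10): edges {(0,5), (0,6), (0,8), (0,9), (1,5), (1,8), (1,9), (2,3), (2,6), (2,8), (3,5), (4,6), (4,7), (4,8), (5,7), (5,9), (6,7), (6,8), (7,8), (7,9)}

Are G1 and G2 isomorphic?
No, not isomorphic

The graphs are NOT isomorphic.

Counting triangles (3-cliques): G1 has 0, G2 has 9.
Triangle count is an isomorphism invariant, so differing triangle counts rule out isomorphism.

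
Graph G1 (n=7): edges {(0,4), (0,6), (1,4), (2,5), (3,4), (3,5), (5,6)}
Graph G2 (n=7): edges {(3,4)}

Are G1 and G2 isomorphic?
No, not isomorphic

The graphs are NOT isomorphic.

Connected components of G1: 1 component(s) with vertex sets [[0, 1, 2, 3, 4, 5, 6]], sizes [7].
Connected components of G2: 6 component(s) with vertex sets [[0], [1], [2], [5], [6], [3, 4]], sizes [1, 1, 1, 1, 1, 2].
The number of connected components (and the multiset of component sizes) is an isomorphism invariant — an isomorphism maps each component of G1 bijectively onto a component of G2. Since G1 has 1 component(s) and G2 has 6, they cannot be isomorphic.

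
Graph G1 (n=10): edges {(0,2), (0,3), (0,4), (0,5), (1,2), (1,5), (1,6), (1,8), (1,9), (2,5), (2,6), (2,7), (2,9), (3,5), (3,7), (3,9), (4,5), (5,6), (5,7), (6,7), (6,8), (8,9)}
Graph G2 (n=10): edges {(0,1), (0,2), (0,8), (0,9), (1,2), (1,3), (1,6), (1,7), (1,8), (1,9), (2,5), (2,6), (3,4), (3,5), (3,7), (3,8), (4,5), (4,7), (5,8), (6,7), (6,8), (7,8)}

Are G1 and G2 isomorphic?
Yes, isomorphic

The graphs are isomorphic.
One valid mapping φ: V(G1) → V(G2): 0→0, 1→3, 2→8, 3→2, 4→9, 5→1, 6→7, 7→6, 8→4, 9→5

Verify φ preserves adjacency — for each edge of G1, its image is an edge of G2:
  (0,2) → (φ(0),φ(2)) = (0,8) ∈ E(G2) ✓
  (0,3) → (φ(0),φ(3)) = (0,2) ∈ E(G2) ✓
  (0,4) → (φ(0),φ(4)) = (0,9) ∈ E(G2) ✓
  (0,5) → (φ(0),φ(5)) = (0,1) ∈ E(G2) ✓
  (1,2) → (φ(1),φ(2)) = (3,8) ∈ E(G2) ✓
  (1,5) → (φ(1),φ(5)) = (1,3) ∈ E(G2) ✓
  (1,6) → (φ(1),φ(6)) = (3,7) ∈ E(G2) ✓
  (1,8) → (φ(1),φ(8)) = (3,4) ∈ E(G2) ✓
  (1,9) → (φ(1),φ(9)) = (3,5) ∈ E(G2) ✓
  (2,5) → (φ(2),φ(5)) = (1,8) ∈ E(G2) ✓
  (2,6) → (φ(2),φ(6)) = (7,8) ∈ E(G2) ✓
  (2,7) → (φ(2),φ(7)) = (6,8) ∈ E(G2) ✓
  (2,9) → (φ(2),φ(9)) = (5,8) ∈ E(G2) ✓
  (3,5) → (φ(3),φ(5)) = (1,2) ∈ E(G2) ✓
  (3,7) → (φ(3),φ(7)) = (2,6) ∈ E(G2) ✓
  (3,9) → (φ(3),φ(9)) = (2,5) ∈ E(G2) ✓
  (4,5) → (φ(4),φ(5)) = (1,9) ∈ E(G2) ✓
  (5,6) → (φ(5),φ(6)) = (1,7) ∈ E(G2) ✓
  (5,7) → (φ(5),φ(7)) = (1,6) ∈ E(G2) ✓
  (6,7) → (φ(6),φ(7)) = (6,7) ∈ E(G2) ✓
  (6,8) → (φ(6),φ(8)) = (4,7) ∈ E(G2) ✓
  (8,9) → (φ(8),φ(9)) = (4,5) ∈ E(G2) ✓
All 22 edges of G1 map to edges of G2, and |E(G1)| = |E(G2)| = 22, so φ is a bijection on edges as well as vertices. Hence G1 ≅ G2.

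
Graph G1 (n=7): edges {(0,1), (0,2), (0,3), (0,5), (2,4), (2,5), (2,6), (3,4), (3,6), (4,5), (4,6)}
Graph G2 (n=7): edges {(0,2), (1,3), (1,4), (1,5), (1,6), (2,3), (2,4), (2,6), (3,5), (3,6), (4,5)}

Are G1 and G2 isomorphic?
Yes, isomorphic

The graphs are isomorphic.
One valid mapping φ: V(G1) → V(G2): 0→2, 1→0, 2→3, 3→4, 4→1, 5→6, 6→5

Verify φ preserves adjacency — for each edge of G1, its image is an edge of G2:
  (0,1) → (φ(0),φ(1)) = (0,2) ∈ E(G2) ✓
  (0,2) → (φ(0),φ(2)) = (2,3) ∈ E(G2) ✓
  (0,3) → (φ(0),φ(3)) = (2,4) ∈ E(G2) ✓
  (0,5) → (φ(0),φ(5)) = (2,6) ∈ E(G2) ✓
  (2,4) → (φ(2),φ(4)) = (1,3) ∈ E(G2) ✓
  (2,5) → (φ(2),φ(5)) = (3,6) ∈ E(G2) ✓
  (2,6) → (φ(2),φ(6)) = (3,5) ∈ E(G2) ✓
  (3,4) → (φ(3),φ(4)) = (1,4) ∈ E(G2) ✓
  (3,6) → (φ(3),φ(6)) = (4,5) ∈ E(G2) ✓
  (4,5) → (φ(4),φ(5)) = (1,6) ∈ E(G2) ✓
  (4,6) → (φ(4),φ(6)) = (1,5) ∈ E(G2) ✓
All 11 edges of G1 map to edges of G2, and |E(G1)| = |E(G2)| = 11, so φ is a bijection on edges as well as vertices. Hence G1 ≅ G2.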